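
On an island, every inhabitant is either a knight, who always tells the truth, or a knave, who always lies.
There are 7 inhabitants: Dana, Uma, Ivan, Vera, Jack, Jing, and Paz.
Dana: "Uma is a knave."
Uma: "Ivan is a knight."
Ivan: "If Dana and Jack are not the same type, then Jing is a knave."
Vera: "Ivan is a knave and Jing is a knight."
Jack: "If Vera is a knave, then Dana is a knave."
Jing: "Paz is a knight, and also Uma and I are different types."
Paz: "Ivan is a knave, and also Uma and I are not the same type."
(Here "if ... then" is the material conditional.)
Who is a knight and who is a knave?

Dana is a knave, Uma is a knight, Ivan is a knight, Vera is a knave, Jack is a knight, Jing is a knave, and Paz is a knave.

Dana is a knave; "Uma is a knave" is False, as required.
Since Uma is a knight, "Ivan is a knight" needs to be True, which holds.
Ivan (knight): "if Dana and Jack are not the same type, then Jing is a knave" — True. ✓
As a knave, Vera's statement "Ivan is a knave and Jing is a knight" should be False; it is.
Since Jack is a knight, "if Vera is a knave, then Dana is a knave" needs to be True, which holds.
Jing is a knave; "Paz is a knight, and also Uma and I are different types" is False, as required.
Paz is a knave, so "Ivan is a knave, and also Uma and I are not the same type" must be False — and it is.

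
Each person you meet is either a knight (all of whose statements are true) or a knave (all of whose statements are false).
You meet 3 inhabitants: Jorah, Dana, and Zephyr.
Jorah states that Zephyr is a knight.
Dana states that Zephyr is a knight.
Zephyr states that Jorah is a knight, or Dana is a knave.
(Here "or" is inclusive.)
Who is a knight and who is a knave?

Jorah is a knight, Dana is a knight, and Zephyr is a knight.

As a knight, Jorah's statement "Zephyr is a knight" should be True; it is.
As a knight, Dana's statement "Zephyr is a knight" should be True; it is.
Since Zephyr is a knight, "Jorah is a knight, or Dana is a knave" needs to be True, which holds.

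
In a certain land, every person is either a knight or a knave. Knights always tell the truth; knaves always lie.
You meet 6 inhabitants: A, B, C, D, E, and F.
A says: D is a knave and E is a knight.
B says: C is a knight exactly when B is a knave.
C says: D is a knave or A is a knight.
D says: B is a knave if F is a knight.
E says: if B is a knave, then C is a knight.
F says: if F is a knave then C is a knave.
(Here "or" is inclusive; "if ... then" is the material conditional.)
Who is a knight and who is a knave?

Knights: D and F. Knaves: A, B, C, and E.

Since A is a knave, "D is a knave and E is a knight" needs to be False, which holds.
B is a knave; "C is a knight exactly when B is a knave" is False, as required.
C is a knave, so "D is a knave or A is a knight" must be False — and it is.
D is a knight, so "B is a knave if F is a knight" must be True — and it is.
E is a knave; "if B is a knave, then C is a knight" is False, as required.
F is a knight, and the claim "if F is a knave then C is a knave" is indeed True.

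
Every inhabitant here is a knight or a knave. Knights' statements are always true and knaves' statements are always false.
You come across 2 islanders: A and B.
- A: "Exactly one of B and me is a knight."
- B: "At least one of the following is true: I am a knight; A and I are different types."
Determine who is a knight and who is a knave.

A (knave): "exactly one of B and me is a knight" — false. ✓
Since B is a knave, "at least one of the following is true: I am a knight; A and I are different types" needs to be false, which holds.

A is a knave and B is a knave.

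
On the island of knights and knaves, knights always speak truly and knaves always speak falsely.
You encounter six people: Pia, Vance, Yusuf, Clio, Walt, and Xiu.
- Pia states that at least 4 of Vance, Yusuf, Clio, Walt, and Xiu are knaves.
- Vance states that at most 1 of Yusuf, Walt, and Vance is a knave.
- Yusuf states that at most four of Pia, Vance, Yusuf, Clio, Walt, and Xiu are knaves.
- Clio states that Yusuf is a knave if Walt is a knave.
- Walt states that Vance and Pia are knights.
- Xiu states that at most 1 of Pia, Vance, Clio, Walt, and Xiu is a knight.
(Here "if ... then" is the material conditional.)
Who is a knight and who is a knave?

As a knave, Pia's statement "at least 4 of Vance, Yusuf, Clio, Walt, and Xiu are knaves" should be false; it is.
Since Vance is a knave, "at most 1 of Yusuf, Walt, and Vance is a knave" needs to be false, which holds.
As a knight, Yusuf's statement "at most four of Pia, Vance, Yusuf, Clio, Walt, and Xiu are knaves" should be true; it is.
Clio is a knave; "Yusuf is a knave if Walt is a knave" is false, as required.
Since Walt is a knave, "Vance and Pia are knights" needs to be false, which holds.
Xiu is a knight, so "at most 1 of Pia, Vance, Clio, Walt, and Xiu is a knight" must be true — and it is.

Pia is a knave, Vance is a knave, Yusuf is a knight, Clio is a knave, Walt is a knave, and Xiu is a knight.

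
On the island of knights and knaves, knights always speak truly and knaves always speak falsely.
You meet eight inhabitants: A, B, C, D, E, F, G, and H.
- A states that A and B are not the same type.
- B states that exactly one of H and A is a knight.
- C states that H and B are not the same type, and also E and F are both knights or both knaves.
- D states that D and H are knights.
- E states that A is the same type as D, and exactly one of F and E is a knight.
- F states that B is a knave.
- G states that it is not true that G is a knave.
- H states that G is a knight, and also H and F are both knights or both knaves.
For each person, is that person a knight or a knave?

A (knight): "A and B are not the same type" — True. ✓
B is a knave, and the claim "exactly one of H and A is a knight" is indeed false.
C is a knave; "H and B are not the same type, and also E and F are both knights or both knaves" is false, as required.
Since D is a knave, "D and H are knights" needs to be false, which holds.
E is a knave, and the claim "A is the same type as D, and exactly one of F and E is a knight" is indeed false.
Since F is a knight, "B is a knave" needs to be True, which holds.
G is a knight, and the claim "it is not true that G is a knave" is indeed True.
H is a knight, and the claim "G is a knight, and also H and F are both knights or both knaves" is indeed True.

Knights: A, F, G, and H. Knaves: B, C, D, and E.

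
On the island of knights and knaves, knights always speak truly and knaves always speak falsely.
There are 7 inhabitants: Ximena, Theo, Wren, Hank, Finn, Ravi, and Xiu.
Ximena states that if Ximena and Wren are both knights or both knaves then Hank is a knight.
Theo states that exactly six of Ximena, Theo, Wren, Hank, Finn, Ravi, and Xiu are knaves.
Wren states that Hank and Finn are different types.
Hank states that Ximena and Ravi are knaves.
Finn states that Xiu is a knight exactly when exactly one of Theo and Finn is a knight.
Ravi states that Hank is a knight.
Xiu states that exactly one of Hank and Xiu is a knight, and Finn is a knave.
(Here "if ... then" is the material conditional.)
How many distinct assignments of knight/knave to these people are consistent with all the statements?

Consistent assignments:
  Ximena=knight, Theo=knave, Wren=knave, Hank=knave, Finn=knave, Ravi=knave, Xiu=knight

1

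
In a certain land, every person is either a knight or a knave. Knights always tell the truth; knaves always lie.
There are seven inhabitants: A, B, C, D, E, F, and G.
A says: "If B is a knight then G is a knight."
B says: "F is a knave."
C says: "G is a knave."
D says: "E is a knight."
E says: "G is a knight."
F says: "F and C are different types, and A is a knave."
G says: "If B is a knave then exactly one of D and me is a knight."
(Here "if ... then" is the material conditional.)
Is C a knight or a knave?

C is a knave.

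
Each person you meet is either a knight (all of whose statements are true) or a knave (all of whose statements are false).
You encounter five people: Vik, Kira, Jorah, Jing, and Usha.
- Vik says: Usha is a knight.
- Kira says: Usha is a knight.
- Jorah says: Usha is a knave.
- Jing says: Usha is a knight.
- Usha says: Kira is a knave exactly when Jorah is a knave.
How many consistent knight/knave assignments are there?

1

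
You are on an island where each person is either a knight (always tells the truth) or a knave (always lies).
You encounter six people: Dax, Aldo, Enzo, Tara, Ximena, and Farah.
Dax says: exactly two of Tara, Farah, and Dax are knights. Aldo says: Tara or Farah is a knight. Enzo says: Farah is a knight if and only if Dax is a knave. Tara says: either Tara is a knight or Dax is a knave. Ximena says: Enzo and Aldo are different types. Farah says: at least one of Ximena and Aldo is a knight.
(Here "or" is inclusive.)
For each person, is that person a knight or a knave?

Dax (knight): "exactly two of Tara, Farah, and Dax are knights" — true. ✓
Aldo is a knight, and the claim "Tara or Farah is a knight" is indeed true.
Enzo is a knave, so "Farah is a knight if and only if Dax is a knave" must be False — and it is.
As a knave, Tara's statement "either Tara is a knight or Dax is a knave" should be False; it is.
Ximena is a knight, and the claim "Enzo and Aldo are different types" is indeed true.
Since Farah is a knight, "at least one of Ximena and Aldo is a knight" needs to be true, which holds.

Dax is a knight, Aldo is a knight, Enzo is a knave, Tara is a knave, Ximena is a knight, and Farah is a knight.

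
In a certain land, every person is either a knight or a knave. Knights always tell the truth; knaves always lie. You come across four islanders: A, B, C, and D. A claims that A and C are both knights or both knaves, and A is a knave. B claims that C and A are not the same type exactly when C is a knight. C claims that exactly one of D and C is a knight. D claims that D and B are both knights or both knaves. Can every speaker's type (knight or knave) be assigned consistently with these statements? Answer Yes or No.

Yes

One consistent assignment: A=knave, B=knight, C=knight, D=knave.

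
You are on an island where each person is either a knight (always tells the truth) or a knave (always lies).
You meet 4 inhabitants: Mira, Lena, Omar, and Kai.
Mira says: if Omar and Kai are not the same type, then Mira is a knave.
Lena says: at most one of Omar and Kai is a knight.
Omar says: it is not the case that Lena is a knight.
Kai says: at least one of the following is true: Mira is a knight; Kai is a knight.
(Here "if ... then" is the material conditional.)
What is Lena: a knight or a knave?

Lena is a knave.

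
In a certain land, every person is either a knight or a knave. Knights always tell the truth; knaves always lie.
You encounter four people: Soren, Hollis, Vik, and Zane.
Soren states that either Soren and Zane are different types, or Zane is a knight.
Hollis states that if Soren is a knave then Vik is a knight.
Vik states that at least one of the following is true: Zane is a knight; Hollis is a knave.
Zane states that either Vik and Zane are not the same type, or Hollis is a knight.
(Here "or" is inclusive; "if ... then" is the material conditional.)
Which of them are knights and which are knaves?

Knights: Soren, Hollis, Vik, and Zane. Knaves: none.

As a knight, Soren's statement "either Soren and Zane are different types, or Zane is a knight" should be True; it is.
Since Hollis is a knight, "if Soren is a knave then Vik is a knight" needs to be True, which holds.
Vik (knight): "at least one of the following is true: Zane is a knight; Hollis is a knave" — True. ✓
Zane (knight): "either Vik and Zane are not the same type, or Hollis is a knight" — True. ✓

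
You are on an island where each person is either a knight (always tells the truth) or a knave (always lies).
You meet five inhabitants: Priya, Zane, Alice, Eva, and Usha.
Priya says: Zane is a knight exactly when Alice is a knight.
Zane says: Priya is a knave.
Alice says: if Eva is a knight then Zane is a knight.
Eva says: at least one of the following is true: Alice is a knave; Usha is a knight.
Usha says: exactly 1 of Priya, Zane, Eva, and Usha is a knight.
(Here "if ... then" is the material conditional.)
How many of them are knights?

2

The unique consistent assignment is Priya=knight, Zane=knave, Alice=knave, Eva=knight, Usha=knave.
That has 2 knights.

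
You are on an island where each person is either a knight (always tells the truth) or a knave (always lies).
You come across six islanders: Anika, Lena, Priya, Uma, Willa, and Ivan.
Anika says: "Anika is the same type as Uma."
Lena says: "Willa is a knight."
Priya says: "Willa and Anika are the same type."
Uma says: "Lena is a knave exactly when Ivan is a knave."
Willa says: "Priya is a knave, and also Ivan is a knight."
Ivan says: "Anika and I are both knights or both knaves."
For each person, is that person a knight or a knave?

Knights: Anika and Uma. Knaves: Lena, Priya, Willa, and Ivan.

As a knight, Anika's statement "Anika is the same type as Uma" should be true; it is.
Lena is a knave, so "Willa is a knight" must be false — and it is.
As a knave, Priya's statement "Willa and Anika are the same type" should be false; it is.
Uma is a knight; "Lena is a knave exactly when Ivan is a knave" is true, as required.
Willa is a knave; "Priya is a knave, and also Ivan is a knight" is false, as required.
Ivan (knave): "Anika and I are both knights or both knaves" — false. ✓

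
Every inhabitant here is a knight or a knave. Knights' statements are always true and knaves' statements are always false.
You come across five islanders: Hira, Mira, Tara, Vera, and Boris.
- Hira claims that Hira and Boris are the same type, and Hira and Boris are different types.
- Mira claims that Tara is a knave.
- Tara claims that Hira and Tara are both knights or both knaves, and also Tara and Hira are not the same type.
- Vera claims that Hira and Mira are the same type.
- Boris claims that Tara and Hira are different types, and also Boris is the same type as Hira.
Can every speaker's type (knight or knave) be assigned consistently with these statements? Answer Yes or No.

Yes

One consistent assignment: Hira=knave, Mira=knight, Tara=knave, Vera=knave, Boris=knave.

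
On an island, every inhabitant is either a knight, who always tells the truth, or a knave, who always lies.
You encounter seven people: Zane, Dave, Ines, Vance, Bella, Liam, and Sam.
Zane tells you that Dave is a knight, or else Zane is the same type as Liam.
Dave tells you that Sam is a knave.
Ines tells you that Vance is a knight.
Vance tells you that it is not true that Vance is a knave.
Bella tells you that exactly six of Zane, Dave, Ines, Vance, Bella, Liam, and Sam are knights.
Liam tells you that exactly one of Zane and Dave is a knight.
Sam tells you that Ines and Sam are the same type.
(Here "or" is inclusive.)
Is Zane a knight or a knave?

Zane is a knight.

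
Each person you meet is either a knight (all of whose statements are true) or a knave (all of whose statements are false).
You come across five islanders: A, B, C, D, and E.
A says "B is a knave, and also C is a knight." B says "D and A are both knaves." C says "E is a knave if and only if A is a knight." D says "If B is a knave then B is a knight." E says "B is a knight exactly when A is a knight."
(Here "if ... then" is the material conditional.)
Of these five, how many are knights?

2

The unique consistent assignment is A=knight, B=knave, C=knight, D=knave, E=knave.
That has 2 knights.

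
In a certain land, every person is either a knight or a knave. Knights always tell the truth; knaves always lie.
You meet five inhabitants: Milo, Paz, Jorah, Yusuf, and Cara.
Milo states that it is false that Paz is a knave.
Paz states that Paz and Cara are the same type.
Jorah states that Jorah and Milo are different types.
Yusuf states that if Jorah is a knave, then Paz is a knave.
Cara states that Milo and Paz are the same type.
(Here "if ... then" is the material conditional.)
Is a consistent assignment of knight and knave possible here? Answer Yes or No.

Yes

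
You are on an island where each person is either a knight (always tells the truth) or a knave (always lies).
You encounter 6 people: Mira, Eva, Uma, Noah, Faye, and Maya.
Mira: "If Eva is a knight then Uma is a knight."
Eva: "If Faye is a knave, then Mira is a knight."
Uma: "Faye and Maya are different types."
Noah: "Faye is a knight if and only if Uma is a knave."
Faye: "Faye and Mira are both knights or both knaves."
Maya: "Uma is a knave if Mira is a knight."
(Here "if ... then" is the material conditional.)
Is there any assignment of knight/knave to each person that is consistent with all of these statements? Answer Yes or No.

Yes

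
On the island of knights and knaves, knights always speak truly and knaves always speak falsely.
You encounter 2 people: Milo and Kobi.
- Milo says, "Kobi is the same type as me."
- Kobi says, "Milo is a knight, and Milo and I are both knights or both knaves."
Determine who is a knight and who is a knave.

Milo is a knight and Kobi is a knight.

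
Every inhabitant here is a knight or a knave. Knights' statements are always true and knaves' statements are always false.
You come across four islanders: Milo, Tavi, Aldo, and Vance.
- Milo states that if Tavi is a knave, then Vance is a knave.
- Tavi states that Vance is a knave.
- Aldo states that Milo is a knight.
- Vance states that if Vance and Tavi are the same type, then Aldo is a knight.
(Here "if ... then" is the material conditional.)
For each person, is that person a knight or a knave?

Milo is a knave; "if Tavi is a knave, then Vance is a knave" is False, as required.
As a knave, Tavi's statement "Vance is a knave" should be False; it is.
Aldo (knave): "Milo is a knight" — False. ✓
Vance is a knight, and the claim "if Vance and Tavi are the same type, then Aldo is a knight" is indeed true.

Milo is a knave, Tavi is a knave, Aldo is a knave, and Vance is a knight.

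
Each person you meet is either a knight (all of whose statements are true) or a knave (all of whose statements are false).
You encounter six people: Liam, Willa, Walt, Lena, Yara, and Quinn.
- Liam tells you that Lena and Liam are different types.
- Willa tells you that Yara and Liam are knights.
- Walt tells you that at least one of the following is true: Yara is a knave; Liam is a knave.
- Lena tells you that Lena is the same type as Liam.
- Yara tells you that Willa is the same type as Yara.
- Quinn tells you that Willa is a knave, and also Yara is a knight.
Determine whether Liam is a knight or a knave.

Liam is a knight.

Consistent assignments: {Liam=knight, Willa=knight, Walt=knave, Lena=knave, Yara=knight, Quinn=knave}
In every consistent assignment, Liam is a knight.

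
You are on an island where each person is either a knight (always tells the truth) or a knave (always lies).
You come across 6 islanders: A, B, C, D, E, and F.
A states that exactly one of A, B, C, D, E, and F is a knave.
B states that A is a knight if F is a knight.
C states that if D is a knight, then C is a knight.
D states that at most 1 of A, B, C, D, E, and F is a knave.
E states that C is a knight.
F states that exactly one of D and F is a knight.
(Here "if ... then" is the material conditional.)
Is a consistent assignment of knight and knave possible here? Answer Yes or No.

One consistent assignment: A=knave, B=knight, C=knight, D=knave, E=knight, F=knave.

Yes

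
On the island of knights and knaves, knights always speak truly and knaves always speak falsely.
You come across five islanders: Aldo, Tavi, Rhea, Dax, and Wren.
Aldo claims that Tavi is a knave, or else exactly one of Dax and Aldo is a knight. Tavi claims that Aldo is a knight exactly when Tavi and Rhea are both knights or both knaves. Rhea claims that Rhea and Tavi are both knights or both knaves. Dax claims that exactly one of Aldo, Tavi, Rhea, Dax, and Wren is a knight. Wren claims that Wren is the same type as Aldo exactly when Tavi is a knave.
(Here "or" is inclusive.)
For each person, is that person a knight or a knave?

Knights: Tavi and Wren. Knaves: Aldo, Rhea, and Dax.

Aldo (knave): "Tavi is a knave, or else exactly one of Dax and Aldo is a knight" — False. ✓
Tavi is a knight, so "Aldo is a knight exactly when Tavi and Rhea are both knights or both knaves" must be True — and it is.
Rhea is a knave, and the claim "Rhea and Tavi are both knights or both knaves" is indeed False.
Dax is a knave; "exactly one of Aldo, Tavi, Rhea, Dax, and Wren is a knight" is False, as required.
Wren (knight): "Wren is the same type as Aldo exactly when Tavi is a knave" — True. ✓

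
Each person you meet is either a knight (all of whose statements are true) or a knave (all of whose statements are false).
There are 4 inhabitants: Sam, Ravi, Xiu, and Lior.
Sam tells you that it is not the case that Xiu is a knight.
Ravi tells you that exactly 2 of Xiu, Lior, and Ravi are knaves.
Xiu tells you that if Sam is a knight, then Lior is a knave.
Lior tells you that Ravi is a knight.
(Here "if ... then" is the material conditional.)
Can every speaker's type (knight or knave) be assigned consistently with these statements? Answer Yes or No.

No

Checking all 16 assignments, each has at least one speaker whose statement's truth value contradicts their type.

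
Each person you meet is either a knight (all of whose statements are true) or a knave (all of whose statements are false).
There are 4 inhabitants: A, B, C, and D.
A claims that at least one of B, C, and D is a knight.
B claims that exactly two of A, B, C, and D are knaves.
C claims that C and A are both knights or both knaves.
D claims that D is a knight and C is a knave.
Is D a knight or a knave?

D is a knave.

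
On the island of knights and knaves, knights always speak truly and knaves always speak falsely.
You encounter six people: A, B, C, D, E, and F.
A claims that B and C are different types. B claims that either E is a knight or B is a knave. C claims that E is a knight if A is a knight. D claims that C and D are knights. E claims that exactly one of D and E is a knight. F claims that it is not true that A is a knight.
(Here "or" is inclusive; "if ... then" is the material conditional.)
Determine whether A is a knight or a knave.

A is a knave.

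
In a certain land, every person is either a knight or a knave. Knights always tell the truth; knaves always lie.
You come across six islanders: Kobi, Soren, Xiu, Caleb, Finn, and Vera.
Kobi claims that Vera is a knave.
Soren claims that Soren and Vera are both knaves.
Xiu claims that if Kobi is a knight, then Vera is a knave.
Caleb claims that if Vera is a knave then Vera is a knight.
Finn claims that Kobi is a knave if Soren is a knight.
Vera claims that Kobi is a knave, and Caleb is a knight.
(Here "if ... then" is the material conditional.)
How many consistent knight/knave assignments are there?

1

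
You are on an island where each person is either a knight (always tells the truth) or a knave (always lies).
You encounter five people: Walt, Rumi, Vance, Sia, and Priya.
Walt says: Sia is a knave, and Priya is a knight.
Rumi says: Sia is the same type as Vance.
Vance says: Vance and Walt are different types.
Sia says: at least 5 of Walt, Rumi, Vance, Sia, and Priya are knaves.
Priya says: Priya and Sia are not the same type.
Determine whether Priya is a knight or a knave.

Priya is a knave.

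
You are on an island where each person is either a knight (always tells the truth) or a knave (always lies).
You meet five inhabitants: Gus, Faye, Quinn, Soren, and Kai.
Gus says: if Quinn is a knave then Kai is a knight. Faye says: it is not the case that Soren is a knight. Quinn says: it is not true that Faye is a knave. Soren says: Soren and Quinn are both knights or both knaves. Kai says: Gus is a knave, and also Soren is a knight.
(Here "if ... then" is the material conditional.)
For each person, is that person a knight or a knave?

Gus is a knight, Faye is a knight, Quinn is a knight, Soren is a knave, and Kai is a knave.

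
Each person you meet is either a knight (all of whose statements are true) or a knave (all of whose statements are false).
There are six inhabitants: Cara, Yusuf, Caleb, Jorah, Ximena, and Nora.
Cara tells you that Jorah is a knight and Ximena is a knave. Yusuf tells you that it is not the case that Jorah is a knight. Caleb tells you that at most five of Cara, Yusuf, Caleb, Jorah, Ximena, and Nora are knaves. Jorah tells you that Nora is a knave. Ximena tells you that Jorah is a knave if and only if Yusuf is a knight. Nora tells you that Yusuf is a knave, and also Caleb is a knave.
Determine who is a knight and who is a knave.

Cara is a knave, Yusuf is a knave, Caleb is a knight, Jorah is a knight, Ximena is a knight, and Nora is a knave.

As a knave, Cara's statement "Jorah is a knight and Ximena is a knave" should be false; it is.
As a knave, Yusuf's statement "it is not the case that Jorah is a knight" should be false; it is.
As a knight, Caleb's statement "at most five of Cara, Yusuf, Caleb, Jorah, Ximena, and Nora are knaves" should be True; it is.
As a knight, Jorah's statement "Nora is a knave" should be True; it is.
Since Ximena is a knight, "Jorah is a knave if and only if Yusuf is a knight" needs to be True, which holds.
Nora is a knave; "Yusuf is a knave, and also Caleb is a knave" is false, as required.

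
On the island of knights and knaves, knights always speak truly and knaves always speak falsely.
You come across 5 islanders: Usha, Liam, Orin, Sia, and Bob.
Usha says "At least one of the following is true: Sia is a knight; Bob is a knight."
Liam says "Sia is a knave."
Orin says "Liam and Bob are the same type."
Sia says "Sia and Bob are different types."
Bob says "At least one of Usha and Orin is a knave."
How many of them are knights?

3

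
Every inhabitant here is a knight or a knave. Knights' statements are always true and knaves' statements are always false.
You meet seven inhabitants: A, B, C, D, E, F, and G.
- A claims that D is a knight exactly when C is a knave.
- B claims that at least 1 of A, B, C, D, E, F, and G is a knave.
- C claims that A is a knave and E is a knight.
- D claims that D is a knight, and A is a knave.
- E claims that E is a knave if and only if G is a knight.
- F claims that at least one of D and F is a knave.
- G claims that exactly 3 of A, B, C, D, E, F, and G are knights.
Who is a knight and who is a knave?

Knights: B and F. Knaves: A, C, D, E, and G.

As a knave, A's statement "D is a knight exactly when C is a knave" should be false; it is.
B is a knight; "at least 1 of A, B, C, D, E, F, and G is a knave" is true, as required.
C is a knave, so "A is a knave and E is a knight" must be false — and it is.
D (knave): "D is a knight, and A is a knave" — false. ✓
E is a knave, and the claim "E is a knave if and only if G is a knight" is indeed false.
As a knight, F's statement "at least one of D and F is a knave" should be true; it is.
G (knave): "exactly 3 of A, B, C, D, E, F, and G are knights" — false. ✓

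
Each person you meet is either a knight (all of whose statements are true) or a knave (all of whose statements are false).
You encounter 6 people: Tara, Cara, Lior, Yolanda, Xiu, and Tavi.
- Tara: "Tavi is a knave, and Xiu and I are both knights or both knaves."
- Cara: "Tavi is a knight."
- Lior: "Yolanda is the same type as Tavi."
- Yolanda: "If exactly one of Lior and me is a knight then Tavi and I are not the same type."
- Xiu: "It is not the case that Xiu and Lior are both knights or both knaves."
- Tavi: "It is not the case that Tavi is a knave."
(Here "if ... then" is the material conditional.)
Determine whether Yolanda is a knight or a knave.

Yolanda is a knight.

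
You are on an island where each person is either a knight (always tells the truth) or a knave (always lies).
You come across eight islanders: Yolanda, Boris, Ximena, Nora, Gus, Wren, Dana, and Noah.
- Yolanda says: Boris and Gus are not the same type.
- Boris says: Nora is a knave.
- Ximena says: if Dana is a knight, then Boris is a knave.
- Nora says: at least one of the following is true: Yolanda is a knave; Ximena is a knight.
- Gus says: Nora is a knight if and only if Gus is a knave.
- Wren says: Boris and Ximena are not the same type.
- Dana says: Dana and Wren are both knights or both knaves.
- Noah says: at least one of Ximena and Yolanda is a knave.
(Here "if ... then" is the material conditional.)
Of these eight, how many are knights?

5

The unique consistent assignment is Yolanda=knight, Boris=knight, Ximena=knave, Nora=knave, Gus=knave, Wren=knight, Dana=knight, Noah=knight.
That has 5 knights.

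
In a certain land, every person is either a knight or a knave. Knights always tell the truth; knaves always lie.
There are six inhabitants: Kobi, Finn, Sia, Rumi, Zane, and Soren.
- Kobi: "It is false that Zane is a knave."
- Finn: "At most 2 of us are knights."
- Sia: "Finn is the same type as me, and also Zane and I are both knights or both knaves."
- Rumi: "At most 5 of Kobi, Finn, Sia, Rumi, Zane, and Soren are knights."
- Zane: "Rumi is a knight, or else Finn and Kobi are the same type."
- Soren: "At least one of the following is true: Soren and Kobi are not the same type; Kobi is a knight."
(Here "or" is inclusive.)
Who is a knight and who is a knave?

Kobi is a knight, Finn is a knave, Sia is a knave, Rumi is a knight, Zane is a knight, and Soren is a knight.

Kobi is a knight, and the claim "it is false that Zane is a knave" is indeed True.
Since Finn is a knave, "at most 2 of us are knights" needs to be False, which holds.
As a knave, Sia's statement "Finn is the same type as me, and also Zane and I are both knights or both knaves" should be False; it is.
As a knight, Rumi's statement "at most 5 of Kobi, Finn, Sia, Rumi, Zane, and Soren are knights" should be True; it is.
As a knight, Zane's statement "Rumi is a knight, or else Finn and Kobi are the same type" should be True; it is.
As a knight, Soren's statement "at least one of the following is true: Soren and Kobi are not the same type; Kobi is a knight" should be True; it is.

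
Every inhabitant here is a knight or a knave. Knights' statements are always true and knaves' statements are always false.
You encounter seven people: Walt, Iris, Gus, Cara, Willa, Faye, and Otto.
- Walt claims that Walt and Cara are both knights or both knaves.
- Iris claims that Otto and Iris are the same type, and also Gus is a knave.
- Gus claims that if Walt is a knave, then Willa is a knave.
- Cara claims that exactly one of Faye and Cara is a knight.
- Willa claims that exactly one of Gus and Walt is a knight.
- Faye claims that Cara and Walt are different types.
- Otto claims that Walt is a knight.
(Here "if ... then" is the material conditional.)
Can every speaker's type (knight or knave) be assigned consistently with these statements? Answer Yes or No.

Yes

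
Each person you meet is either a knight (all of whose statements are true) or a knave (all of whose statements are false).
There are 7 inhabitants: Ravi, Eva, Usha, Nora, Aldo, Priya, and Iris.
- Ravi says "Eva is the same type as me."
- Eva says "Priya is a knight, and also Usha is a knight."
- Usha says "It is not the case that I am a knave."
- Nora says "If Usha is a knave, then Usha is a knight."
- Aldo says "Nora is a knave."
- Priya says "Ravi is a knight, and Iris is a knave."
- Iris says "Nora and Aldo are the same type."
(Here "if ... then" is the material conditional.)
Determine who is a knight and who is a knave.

Knights: Ravi, Eva, Usha, Nora, and Priya. Knaves: Aldo and Iris.

Ravi is a knight; "Eva is the same type as me" is True, as required.
Eva is a knight; "Priya is a knight, and also Usha is a knight" is True, as required.
Usha is a knight; "it is not the case that I am a knave" is True, as required.
Nora (knight): "if Usha is a knave, then Usha is a knight" — True. ✓
Aldo is a knave, so "Nora is a knave" must be False — and it is.
Priya is a knight; "Ravi is a knight, and Iris is a knave" is True, as required.
Iris is a knave; "Nora and Aldo are the same type" is False, as required.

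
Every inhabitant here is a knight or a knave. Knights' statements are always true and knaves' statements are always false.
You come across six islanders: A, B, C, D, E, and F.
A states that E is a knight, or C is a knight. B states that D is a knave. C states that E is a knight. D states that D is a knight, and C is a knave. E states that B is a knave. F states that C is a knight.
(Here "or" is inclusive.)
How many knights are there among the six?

1

The unique consistent assignment is A=knave, B=knight, C=knave, D=knave, E=knave, F=knave.
That has 1 knight.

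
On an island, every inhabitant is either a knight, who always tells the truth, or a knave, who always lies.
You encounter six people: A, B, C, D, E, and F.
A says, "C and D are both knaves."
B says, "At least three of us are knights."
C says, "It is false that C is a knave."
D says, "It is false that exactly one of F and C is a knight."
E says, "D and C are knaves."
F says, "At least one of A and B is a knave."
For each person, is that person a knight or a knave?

A is a knave; "C and D are both knaves" is false, as required.
B is a knight, and the claim "at least three of us are knights" is indeed true.
As a knight, C's statement "it is false that C is a knave" should be true; it is.
As a knight, D's statement "it is false that exactly one of F and C is a knight" should be true; it is.
Since E is a knave, "D and C are knaves" needs to be false, which holds.
F is a knight; "at least one of A and B is a knave" is true, as required.

A is a knave, B is a knight, C is a knight, D is a knight, E is a knave, and F is a knight.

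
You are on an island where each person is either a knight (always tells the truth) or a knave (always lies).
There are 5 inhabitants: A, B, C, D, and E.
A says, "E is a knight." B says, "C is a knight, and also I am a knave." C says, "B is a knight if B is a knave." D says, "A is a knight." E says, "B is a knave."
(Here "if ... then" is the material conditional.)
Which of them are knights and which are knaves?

A is a knight, B is a knave, C is a knave, D is a knight, and E is a knight.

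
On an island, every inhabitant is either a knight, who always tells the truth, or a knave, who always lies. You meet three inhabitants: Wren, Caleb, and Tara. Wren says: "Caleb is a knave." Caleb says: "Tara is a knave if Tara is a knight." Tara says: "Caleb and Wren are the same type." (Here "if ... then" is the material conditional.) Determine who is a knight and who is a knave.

As a knave, Wren's statement "Caleb is a knave" should be False; it is.
As a knight, Caleb's statement "Tara is a knave if Tara is a knight" should be true; it is.
Tara is a knave; "Caleb and Wren are the same type" is False, as required.

Wren is a knave, Caleb is a knight, and Tara is a knave.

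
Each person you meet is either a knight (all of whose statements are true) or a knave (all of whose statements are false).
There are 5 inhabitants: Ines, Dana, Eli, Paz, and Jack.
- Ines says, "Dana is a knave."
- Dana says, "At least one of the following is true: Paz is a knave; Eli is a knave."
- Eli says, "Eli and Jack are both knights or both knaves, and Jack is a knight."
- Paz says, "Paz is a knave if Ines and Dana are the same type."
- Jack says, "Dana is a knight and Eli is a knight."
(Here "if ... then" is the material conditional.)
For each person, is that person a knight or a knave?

Ines is a knave, Dana is a knight, Eli is a knave, Paz is a knight, and Jack is a knave.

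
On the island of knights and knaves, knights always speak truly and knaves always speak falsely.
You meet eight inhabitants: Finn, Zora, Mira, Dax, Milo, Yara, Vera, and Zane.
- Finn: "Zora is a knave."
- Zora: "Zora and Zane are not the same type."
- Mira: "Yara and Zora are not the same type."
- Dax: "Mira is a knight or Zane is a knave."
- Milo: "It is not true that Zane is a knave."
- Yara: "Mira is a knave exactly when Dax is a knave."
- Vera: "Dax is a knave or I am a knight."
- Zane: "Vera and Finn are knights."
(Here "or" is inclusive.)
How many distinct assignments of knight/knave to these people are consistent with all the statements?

Consistent assignments:
  Finn=knight, Zora=knave, Mira=knight, Dax=knight, Milo=knave, Yara=knight, Vera=knave, Zane=knave
  Finn=knight, Zora=knave, Mira=knave, Dax=knight, Milo=knave, Yara=knave, Vera=knave, Zane=knave

2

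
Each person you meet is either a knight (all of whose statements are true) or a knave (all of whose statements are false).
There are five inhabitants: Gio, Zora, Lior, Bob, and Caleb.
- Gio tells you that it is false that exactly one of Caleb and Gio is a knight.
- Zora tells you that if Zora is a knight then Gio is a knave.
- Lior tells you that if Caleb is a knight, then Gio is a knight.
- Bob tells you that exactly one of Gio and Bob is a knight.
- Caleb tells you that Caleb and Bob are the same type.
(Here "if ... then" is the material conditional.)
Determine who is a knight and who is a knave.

Gio is a knave, Zora is a knight, Lior is a knave, Bob is a knight, and Caleb is a knight.

Gio (knave): "it is false that exactly one of Caleb and Gio is a knight" — False. ✓
Zora is a knight, and the claim "if Zora is a knight then Gio is a knave" is indeed true.
Lior is a knave, and the claim "if Caleb is a knight, then Gio is a knight" is indeed False.
Bob is a knight, and the claim "exactly one of Gio and Bob is a knight" is indeed true.
Caleb is a knight, and the claim "Caleb and Bob are the same type" is indeed true.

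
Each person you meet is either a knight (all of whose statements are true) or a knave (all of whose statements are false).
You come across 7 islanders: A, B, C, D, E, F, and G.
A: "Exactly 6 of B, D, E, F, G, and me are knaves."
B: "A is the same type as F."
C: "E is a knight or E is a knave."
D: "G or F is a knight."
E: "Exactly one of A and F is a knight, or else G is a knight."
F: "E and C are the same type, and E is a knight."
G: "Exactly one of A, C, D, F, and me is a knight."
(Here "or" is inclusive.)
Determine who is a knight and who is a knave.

A is a knave, and the claim "exactly 6 of B, D, E, F, G, and me are knaves" is indeed False.
B (knave): "A is the same type as F" — False. ✓
C is a knight; "E is a knight or E is a knave" is True, as required.
D is a knight; "G or F is a knight" is True, as required.
E is a knight, so "exactly one of A and F is a knight, or else G is a knight" must be True — and it is.
F is a knight, so "E and C are the same type, and E is a knight" must be True — and it is.
G (knave): "exactly one of A, C, D, F, and me is a knight" — False. ✓

A is a knave, B is a knave, C is a knight, D is a knight, E is a knight, F is a knight, and G is a knave.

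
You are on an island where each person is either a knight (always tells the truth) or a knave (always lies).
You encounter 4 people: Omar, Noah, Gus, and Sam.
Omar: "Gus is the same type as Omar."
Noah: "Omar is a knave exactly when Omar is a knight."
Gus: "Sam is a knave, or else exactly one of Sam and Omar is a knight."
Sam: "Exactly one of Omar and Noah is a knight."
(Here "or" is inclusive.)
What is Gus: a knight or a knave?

Gus is a knight.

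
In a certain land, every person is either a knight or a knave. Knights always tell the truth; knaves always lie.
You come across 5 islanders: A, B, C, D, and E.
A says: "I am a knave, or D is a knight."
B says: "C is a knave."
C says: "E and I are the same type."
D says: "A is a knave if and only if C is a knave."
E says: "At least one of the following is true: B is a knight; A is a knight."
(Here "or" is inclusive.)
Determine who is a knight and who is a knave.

A is a knight, B is a knave, C is a knight, D is a knight, and E is a knight.

A is a knight; "I am a knave, or D is a knight" is True, as required.
As a knave, B's statement "C is a knave" should be false; it is.
C is a knight, so "E and I are the same type" must be True — and it is.
D is a knight, so "A is a knave if and only if C is a knave" must be True — and it is.
E is a knight, so "at least one of the following is true: B is a knight; A is a knight" must be True — and it is.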